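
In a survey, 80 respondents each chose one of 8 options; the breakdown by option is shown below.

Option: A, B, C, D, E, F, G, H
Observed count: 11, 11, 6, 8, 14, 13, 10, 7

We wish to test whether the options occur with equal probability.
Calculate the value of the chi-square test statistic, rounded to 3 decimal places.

5.600

Expected count for each of the 8 categories: 80/8 = 10.
A: (11 − 10)²/10 = 1/10 = 0.1000
B: (11 − 10)²/10 = 1/10 = 0.1000
C: (6 − 10)²/10 = 16/10 = 1.6000
D: (8 − 10)²/10 = 4/10 = 0.4000
E: (14 − 10)²/10 = 16/10 = 1.6000
F: (13 − 10)²/10 = 9/10 = 0.9000
G: (10 − 10)²/10 = 0/10 = 0.0000
H: (7 − 10)²/10 = 9/10 = 0.9000
Sum = 5.600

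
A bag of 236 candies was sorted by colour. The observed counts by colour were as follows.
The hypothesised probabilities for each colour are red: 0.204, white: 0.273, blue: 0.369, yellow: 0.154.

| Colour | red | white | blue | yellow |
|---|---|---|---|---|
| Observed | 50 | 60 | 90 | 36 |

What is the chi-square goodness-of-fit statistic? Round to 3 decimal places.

Expected counts E_i = n·p_i: 236×0.204 = 48.144, 236×0.273 = 64.428, 236×0.369 = 87.084, 236×0.154 = 36.344.
χ² = (50−48.144)²/48.144 + (60−64.428)²/64.428 + (90−87.084)²/87.084 + (36−36.344)²/36.344
   = 0.0716 + 0.3043 + 0.0976 + 0.0033
Sum = 0.477

0.477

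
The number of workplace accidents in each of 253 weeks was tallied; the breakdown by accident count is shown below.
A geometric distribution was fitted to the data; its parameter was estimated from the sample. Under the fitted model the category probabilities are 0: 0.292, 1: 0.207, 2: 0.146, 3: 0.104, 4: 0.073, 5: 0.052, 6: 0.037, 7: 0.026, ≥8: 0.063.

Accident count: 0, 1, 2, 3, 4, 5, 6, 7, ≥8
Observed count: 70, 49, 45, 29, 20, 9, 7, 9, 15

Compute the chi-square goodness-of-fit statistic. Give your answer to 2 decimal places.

5.44

Expected counts E_i = n·p_i: 253×0.292 = 73.876, 253×0.207 = 52.371, 253×0.146 = 36.938, 253×0.104 = 26.312, 253×0.073 = 18.469, 253×0.052 = 13.156, 253×0.037 = 9.361, 253×0.026 = 6.578, 253×0.063 = 15.939.
χ² = (70−73.876)²/73.876 + (49−52.371)²/52.371 + (45−36.938)²/36.938 + (29−26.312)²/26.312 + (20−18.469)²/18.469 + (9−13.156)²/13.156 + (7−9.361)²/9.361 + (9−6.578)²/6.578 + (15−15.939)²/15.939
   = 0.203 + 0.217 + 1.760 + 0.275 + 0.127 + 1.313 + 0.595 + 0.892 + 0.055
Sum = 5.44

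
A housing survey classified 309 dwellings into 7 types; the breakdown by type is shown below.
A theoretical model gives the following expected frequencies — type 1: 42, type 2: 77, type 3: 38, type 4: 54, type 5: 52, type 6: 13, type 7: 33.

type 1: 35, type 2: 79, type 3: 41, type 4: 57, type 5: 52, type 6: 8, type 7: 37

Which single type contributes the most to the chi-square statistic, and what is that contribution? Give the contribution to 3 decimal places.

cat         O        E   (O−E)²/E
type 1     35       42     1.1667
type 2     79       77     0.0519
type 3     41       38     0.2368
type 4     57       54     0.1667
type 5     52       52     0.0000
type 6      8       13     1.9231
type 7     37       33     0.4848
The largest term is for type 6: 1.923.

type 6, 1.923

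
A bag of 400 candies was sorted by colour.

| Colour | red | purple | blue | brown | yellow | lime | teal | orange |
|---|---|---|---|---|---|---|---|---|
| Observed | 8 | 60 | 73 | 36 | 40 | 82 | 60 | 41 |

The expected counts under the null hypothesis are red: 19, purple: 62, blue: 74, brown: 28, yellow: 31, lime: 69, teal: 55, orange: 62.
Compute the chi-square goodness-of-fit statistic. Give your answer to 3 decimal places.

21.362

red: (8 − 19)²/19 = 121/19 = 6.3684
purple: (60 − 62)²/62 = 4/62 = 0.0645
blue: (73 − 74)²/74 = 1/74 = 0.0135
brown: (36 − 28)²/28 = 64/28 = 2.2857
yellow: (40 − 31)²/31 = 81/31 = 2.6129
lime: (82 − 69)²/69 = 169/69 = 2.4493
teal: (60 − 55)²/55 = 25/55 = 0.4545
orange: (41 − 62)²/62 = 441/62 = 7.1129
Sum = 21.362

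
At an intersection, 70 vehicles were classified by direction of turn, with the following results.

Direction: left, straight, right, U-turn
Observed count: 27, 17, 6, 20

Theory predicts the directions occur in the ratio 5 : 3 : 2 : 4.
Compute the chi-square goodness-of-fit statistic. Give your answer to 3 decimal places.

Ratio total = 14. Expected counts: 70×5/14 = 25, 70×3/14 = 15, 70×2/14 = 10, 70×4/14 = 20.
cat           O        E   (O−E)²/E
left         27       25     0.1600
straight     17       15     0.2667
right         6       10     1.6000
U-turn       20       20     0.0000
Sum = 2.027

2.027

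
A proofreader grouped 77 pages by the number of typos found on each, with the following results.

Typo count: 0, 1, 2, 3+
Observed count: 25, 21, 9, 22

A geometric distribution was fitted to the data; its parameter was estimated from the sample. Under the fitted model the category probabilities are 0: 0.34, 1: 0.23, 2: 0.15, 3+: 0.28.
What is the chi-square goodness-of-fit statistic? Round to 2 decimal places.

Expected counts E_i = n·p_i: 77×0.34 = 26.18, 77×0.23 = 17.71, 77×0.15 = 11.55, 77×0.28 = 21.56.
cat         O        E   (O−E)²/E
0          25    26.18      0.053
1          21    17.71      0.611
2           9    11.55      0.563
3+         22    21.56      0.009
Sum = 1.24

1.24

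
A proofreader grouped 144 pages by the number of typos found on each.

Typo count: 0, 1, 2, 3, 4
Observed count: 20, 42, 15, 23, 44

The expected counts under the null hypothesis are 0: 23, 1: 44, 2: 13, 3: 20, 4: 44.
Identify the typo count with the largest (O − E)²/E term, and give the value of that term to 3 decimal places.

3, 0.450

χ² = (20−23)²/23 + (42−44)²/44 + (15−13)²/13 + (23−20)²/20 + (44−44)²/44
   = 0.3913 + 0.0909 + 0.3077 + 0.4500 + 0.0000
The largest term is for 3: 0.450.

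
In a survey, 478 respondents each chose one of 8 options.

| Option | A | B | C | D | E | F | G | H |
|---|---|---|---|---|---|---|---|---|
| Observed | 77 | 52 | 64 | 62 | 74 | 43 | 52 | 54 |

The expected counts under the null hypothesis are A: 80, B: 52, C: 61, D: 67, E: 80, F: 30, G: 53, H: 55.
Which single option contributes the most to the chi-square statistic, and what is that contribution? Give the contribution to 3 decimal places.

F, 5.633

cat         O        E   (O−E)²/E
A          77       80     0.1125
B          52       52     0.0000
C          64       61     0.1475
D          62       67     0.3731
E          74       80     0.4500
F          43       30     5.6333
G          52       53     0.0189
H          54       55     0.0182
The largest term is for F: 5.633.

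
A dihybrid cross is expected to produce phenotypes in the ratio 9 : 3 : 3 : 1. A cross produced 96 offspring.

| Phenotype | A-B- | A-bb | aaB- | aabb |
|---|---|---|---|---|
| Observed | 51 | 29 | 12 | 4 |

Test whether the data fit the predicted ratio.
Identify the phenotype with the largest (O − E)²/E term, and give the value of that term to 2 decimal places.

Ratio total = 16. Expected counts: 96×9/16 = 54, 96×3/16 = 18, 96×3/16 = 18, 96×1/16 = 6.
χ² = (51−54)²/54 + (29−18)²/18 + (12−18)²/18 + (4−6)²/6
   = 0.167 + 6.722 + 2.000 + 0.667
The largest term is for A-bb: 6.72.

A-bb, 6.72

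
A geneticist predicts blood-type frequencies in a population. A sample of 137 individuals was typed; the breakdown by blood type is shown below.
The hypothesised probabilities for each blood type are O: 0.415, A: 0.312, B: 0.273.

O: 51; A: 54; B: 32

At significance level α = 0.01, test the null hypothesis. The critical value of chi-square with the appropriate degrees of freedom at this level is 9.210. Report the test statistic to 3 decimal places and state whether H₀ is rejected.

4.347; do not reject

Expected counts E_i = n·p_i: 137×0.415 = 56.855, 137×0.312 = 42.744, 137×0.273 = 37.401.
χ² = (51−56.855)²/56.855 + (54−42.744)²/42.744 + (32−37.401)²/37.401
   = 0.6030 + 2.9641 + 0.7799
Sum = 4.347
df = 2. Since 4.347 < 9.210, we do not reject H₀.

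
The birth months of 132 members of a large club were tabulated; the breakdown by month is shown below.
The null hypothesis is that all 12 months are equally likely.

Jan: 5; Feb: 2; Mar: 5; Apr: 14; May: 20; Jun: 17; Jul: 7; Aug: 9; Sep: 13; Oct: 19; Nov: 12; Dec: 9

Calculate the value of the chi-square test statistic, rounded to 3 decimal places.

Expected count for each of the 12 categories: 132/12 = 11.
Jan: (5 − 11)²/11 = 36/11 = 3.2727
Feb: (2 − 11)²/11 = 81/11 = 7.3636
Mar: (5 − 11)²/11 = 36/11 = 3.2727
Apr: (14 − 11)²/11 = 9/11 = 0.8182
May: (20 − 11)²/11 = 81/11 = 7.3636
Jun: (17 − 11)²/11 = 36/11 = 3.2727
Jul: (7 − 11)²/11 = 16/11 = 1.4545
Aug: (9 − 11)²/11 = 4/11 = 0.3636
Sep: (13 − 11)²/11 = 4/11 = 0.3636
Oct: (19 − 11)²/11 = 64/11 = 5.8182
Nov: (12 − 11)²/11 = 1/11 = 0.0909
Dec: (9 − 11)²/11 = 4/11 = 0.3636
Sum = 33.818

33.818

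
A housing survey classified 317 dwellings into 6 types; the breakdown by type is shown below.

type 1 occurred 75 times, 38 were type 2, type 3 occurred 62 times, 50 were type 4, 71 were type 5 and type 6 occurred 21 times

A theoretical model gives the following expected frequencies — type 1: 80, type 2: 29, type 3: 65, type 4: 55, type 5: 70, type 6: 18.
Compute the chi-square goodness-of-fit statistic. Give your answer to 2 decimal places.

type 1: (75 − 80)²/80 = 25/80 = 0.313
type 2: (38 − 29)²/29 = 81/29 = 2.793
type 3: (62 − 65)²/65 = 9/65 = 0.138
type 4: (50 − 55)²/55 = 25/55 = 0.455
type 5: (71 − 70)²/70 = 1/70 = 0.014
type 6: (21 − 18)²/18 = 9/18 = 0.500
Sum = 4.21

4.21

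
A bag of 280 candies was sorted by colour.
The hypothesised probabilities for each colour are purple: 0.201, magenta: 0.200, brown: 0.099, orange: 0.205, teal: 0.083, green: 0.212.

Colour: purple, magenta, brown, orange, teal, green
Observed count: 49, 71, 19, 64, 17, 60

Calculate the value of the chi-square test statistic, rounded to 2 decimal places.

10.14

Expected counts E_i = n·p_i: 280×0.201 = 56.28, 280×0.200 = 56, 280×0.099 = 27.72, 280×0.205 = 57.4, 280×0.083 = 23.24, 280×0.212 = 59.36.
χ² = (49−56.28)²/56.28 + (71−56)²/56 + (19−27.72)²/27.72 + (64−57.4)²/57.4 + (17−23.24)²/23.24 + (60−59.36)²/59.36
   = 0.942 + 4.018 + 2.743 + 0.759 + 1.675 + 0.007
Sum = 10.14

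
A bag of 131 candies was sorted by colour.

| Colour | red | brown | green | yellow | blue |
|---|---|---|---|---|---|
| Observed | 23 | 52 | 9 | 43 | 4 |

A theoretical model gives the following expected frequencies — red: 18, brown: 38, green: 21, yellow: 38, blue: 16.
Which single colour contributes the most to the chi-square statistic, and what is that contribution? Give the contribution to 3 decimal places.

blue, 9.000

red: (23 − 18)²/18 = 25/18 = 1.3889
brown: (52 − 38)²/38 = 196/38 = 5.1579
green: (9 − 21)²/21 = 144/21 = 6.8571
yellow: (43 − 38)²/38 = 25/38 = 0.6579
blue: (4 − 16)²/16 = 144/16 = 9.0000
The largest term is for blue: 9.000.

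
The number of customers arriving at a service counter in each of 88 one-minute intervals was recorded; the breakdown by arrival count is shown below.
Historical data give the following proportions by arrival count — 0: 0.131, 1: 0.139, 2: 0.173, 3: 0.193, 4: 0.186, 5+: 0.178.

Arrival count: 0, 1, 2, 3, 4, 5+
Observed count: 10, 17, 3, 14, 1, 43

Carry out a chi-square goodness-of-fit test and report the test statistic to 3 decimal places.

74.535

Expected counts E_i = n·p_i: 88×0.131 = 11.528, 88×0.139 = 12.232, 88×0.173 = 15.224, 88×0.193 = 16.984, 88×0.186 = 16.368, 88×0.178 = 15.664.
cat         O        E   (O−E)²/E
0          10   11.528     0.2025
1          17   12.232     1.8586
2           3   15.224     9.8152
3          14   16.984     0.5243
4           1   16.368    14.4291
5+         43   15.664    47.7054
Sum = 74.535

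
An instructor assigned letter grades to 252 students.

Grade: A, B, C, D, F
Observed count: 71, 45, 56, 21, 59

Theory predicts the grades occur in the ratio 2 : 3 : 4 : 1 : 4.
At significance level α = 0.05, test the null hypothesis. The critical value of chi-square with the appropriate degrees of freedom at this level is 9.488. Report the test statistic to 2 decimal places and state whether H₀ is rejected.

Ratio total = 14. Expected counts: 252×2/14 = 36, 252×3/14 = 54, 252×4/14 = 72, 252×1/14 = 18, 252×4/14 = 72.
A: (71 − 36)²/36 = 1225/36 = 34.028
B: (45 − 54)²/54 = 81/54 = 1.500
C: (56 − 72)²/72 = 256/72 = 3.556
D: (21 − 18)²/18 = 9/18 = 0.500
F: (59 − 72)²/72 = 169/72 = 2.347
Sum = 41.93
df = 4. Since 41.93 > 9.488, we reject H₀.

41.93; reject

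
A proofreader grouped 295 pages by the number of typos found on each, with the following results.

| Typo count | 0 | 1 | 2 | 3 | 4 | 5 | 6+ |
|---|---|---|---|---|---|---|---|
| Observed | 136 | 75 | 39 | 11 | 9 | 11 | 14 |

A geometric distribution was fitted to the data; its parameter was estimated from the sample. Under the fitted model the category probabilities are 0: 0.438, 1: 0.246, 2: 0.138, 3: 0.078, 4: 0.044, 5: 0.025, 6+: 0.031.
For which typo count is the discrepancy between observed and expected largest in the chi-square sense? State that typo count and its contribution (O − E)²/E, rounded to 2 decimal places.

3, 6.27

Expected counts E_i = n·p_i: 295×0.438 = 129.21, 295×0.246 = 72.57, 295×0.138 = 40.71, 295×0.078 = 23.01, 295×0.044 = 12.98, 295×0.025 = 7.375, 295×0.031 = 9.145.
χ² = (136−129.21)²/129.21 + (75−72.57)²/72.57 + (39−40.71)²/40.71 + (11−23.01)²/23.01 + (9−12.98)²/12.98 + (11−7.375)²/7.375 + (14−9.145)²/9.145
   = 0.357 + 0.081 + 0.072 + 6.269 + 1.220 + 1.782 + 2.577
The largest term is for 3: 6.27.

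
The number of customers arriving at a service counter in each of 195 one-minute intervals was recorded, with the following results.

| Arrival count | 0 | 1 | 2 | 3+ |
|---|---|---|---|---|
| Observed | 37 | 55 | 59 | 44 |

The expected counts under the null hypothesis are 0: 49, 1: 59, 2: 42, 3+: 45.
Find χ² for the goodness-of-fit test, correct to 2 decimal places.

0: (37 − 49)²/49 = 144/49 = 2.939
1: (55 − 59)²/59 = 16/59 = 0.271
2: (59 − 42)²/42 = 289/42 = 6.881
3+: (44 − 45)²/45 = 1/45 = 0.022
Sum = 10.11

10.11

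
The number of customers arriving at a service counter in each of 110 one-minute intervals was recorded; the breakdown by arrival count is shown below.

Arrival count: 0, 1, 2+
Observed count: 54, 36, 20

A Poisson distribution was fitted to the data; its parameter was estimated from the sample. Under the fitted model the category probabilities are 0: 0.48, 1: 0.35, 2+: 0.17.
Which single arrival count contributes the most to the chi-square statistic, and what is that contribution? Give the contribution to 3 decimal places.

1, 0.162

Expected counts E_i = n·p_i: 110×0.48 = 52.8, 110×0.35 = 38.5, 110×0.17 = 18.7.
χ² = (54−52.8)²/52.8 + (36−38.5)²/38.5 + (20−18.7)²/18.7
   = 0.0273 + 0.1623 + 0.0904
The largest term is for 1: 0.162.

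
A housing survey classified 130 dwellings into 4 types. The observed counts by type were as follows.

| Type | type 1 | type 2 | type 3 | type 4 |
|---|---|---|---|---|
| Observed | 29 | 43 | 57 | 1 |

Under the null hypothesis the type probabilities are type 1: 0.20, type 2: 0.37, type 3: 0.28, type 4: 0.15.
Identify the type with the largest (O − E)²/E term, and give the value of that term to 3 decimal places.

Expected counts E_i = n·p_i: 130×0.20 = 26, 130×0.37 = 48.1, 130×0.28 = 36.4, 130×0.15 = 19.5.
cat         O        E   (O−E)²/E
type 1     29       26     0.3462
type 2     43     48.1     0.5407
type 3     57     36.4    11.6582
type 4      1     19.5    17.5513
The largest term is for type 4: 17.551.

type 4, 17.551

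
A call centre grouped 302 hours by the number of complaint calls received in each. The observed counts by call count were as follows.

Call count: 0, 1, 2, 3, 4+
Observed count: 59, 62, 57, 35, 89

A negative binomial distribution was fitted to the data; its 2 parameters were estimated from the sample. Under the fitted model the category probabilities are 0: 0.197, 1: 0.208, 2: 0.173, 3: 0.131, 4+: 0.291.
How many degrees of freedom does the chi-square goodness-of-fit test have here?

2

There are k = 5 categories and 2 parameters estimated from the data, so df = 5 − 1 − 2 = 2.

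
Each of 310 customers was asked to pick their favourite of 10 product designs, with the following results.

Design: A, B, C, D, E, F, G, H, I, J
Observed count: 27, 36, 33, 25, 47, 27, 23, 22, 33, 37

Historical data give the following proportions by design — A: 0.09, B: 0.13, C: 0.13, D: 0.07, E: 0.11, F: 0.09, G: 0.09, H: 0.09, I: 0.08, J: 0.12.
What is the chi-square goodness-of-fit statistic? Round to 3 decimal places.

Expected counts E_i = n·p_i: 310×0.09 = 27.9, 310×0.13 = 40.3, 310×0.13 = 40.3, 310×0.07 = 21.7, 310×0.11 = 34.1, 310×0.09 = 27.9, 310×0.09 = 27.9, 310×0.09 = 27.9, 310×0.08 = 24.8, 310×0.12 = 37.2.
A: (27 − 27.9)²/27.9 = 0.81/27.9 = 0.0290
B: (36 − 40.3)²/40.3 = 18.49/40.3 = 0.4588
C: (33 − 40.3)²/40.3 = 53.29/40.3 = 1.3223
D: (25 − 21.7)²/21.7 = 10.89/21.7 = 0.5018
E: (47 − 34.1)²/34.1 = 166.41/34.1 = 4.8801
F: (27 − 27.9)²/27.9 = 0.81/27.9 = 0.0290
G: (23 − 27.9)²/27.9 = 24.01/27.9 = 0.8606
H: (22 − 27.9)²/27.9 = 34.81/27.9 = 1.2477
I: (33 − 24.8)²/24.8 = 67.24/24.8 = 2.7113
J: (37 − 37.2)²/37.2 = 0.04/37.2 = 0.0011
Sum = 12.042

12.042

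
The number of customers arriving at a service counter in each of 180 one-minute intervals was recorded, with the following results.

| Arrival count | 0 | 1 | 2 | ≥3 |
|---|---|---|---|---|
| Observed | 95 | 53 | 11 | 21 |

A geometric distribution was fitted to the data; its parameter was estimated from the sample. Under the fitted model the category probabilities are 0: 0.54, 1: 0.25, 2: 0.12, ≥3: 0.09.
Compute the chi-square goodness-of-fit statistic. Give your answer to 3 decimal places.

Expected counts E_i = n·p_i: 180×0.54 = 97.2, 180×0.25 = 45, 180×0.12 = 21.6, 180×0.09 = 16.2.
χ² = (95−97.2)²/97.2 + (53−45)²/45 + (11−21.6)²/21.6 + (21−16.2)²/16.2
   = 0.0498 + 1.4222 + 5.2019 + 1.4222
Sum = 8.096

8.096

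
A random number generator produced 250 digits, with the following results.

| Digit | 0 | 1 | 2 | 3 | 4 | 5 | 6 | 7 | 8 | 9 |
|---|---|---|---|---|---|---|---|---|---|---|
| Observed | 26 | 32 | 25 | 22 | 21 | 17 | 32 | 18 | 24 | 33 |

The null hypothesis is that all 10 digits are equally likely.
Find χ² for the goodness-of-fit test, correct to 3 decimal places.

Under H₀ each category has probability 1/10, so each expected count is 250/10 = 25.
cat         O        E   (O−E)²/E
0          26       25     0.0400
1          32       25     1.9600
2          25       25     0.0000
3          22       25     0.3600
4          21       25     0.6400
5          17       25     2.5600
6          32       25     1.9600
7          18       25     1.9600
8          24       25     0.0400
9          33       25     2.5600
Sum = 12.080

12.080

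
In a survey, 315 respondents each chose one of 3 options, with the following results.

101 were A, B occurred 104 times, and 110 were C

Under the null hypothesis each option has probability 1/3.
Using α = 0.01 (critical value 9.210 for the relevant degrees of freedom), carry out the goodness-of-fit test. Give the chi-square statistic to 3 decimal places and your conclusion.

Under H₀ each category has probability 1/3, so each expected count is 315/3 = 105.
cat         O        E   (O−E)²/E
A         101      105     0.1524
B         104      105     0.0095
C         110      105     0.2381
Sum = 0.400
df = 2. Since 0.400 < 9.210, we do not reject H₀.

0.400; do not reject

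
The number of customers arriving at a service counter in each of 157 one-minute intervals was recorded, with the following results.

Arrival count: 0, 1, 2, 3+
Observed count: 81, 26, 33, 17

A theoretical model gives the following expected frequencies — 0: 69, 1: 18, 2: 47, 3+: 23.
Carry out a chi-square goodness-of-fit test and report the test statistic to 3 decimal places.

cat         O        E   (O−E)²/E
0          81       69     2.0870
1          26       18     3.5556
2          33       47     4.1702
3+         17       23     1.5652
Sum = 11.378

11.378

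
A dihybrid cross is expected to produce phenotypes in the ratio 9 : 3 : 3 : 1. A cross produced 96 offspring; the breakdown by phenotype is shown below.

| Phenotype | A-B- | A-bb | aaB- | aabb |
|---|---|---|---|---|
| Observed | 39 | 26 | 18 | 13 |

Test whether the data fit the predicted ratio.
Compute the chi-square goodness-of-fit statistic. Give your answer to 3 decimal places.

15.889

Ratio total = 16. Expected counts: 96×9/16 = 54, 96×3/16 = 18, 96×3/16 = 18, 96×1/16 = 6.
cat         O        E   (O−E)²/E
A-B-       39       54     4.1667
A-bb       26       18     3.5556
aaB-       18       18     0.0000
aabb       13        6     8.1667
Sum = 15.889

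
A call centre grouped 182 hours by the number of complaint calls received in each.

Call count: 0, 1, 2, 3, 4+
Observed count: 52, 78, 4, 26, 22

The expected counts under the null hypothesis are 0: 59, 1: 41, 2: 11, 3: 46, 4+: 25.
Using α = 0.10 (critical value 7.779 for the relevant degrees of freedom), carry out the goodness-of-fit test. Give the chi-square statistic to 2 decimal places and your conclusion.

47.73; reject

cat         O        E   (O−E)²/E
0          52       59      0.831
1          78       41     33.390
2           4       11      4.455
3          26       46      8.696
4+         22       25      0.360
Sum = 47.73
df = 4. Since 47.73 > 7.779, we reject H₀.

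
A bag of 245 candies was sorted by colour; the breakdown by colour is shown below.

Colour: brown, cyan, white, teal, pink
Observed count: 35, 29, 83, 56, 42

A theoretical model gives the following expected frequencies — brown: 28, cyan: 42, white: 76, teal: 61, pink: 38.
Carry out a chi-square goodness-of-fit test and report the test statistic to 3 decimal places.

χ² = (35−28)²/28 + (29−42)²/42 + (83−76)²/76 + (56−61)²/61 + (42−38)²/38
   = 1.7500 + 4.0238 + 0.6447 + 0.4098 + 0.4211
Sum = 7.249

7.249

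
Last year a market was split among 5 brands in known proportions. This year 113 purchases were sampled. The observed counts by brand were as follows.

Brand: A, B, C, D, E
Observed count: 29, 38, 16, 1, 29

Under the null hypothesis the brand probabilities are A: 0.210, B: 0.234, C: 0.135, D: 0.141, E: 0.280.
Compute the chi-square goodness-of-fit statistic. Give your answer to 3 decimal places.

20.475

Expected counts E_i = n·p_i: 113×0.210 = 23.73, 113×0.234 = 26.442, 113×0.135 = 15.255, 113×0.141 = 15.933, 113×0.280 = 31.64.
χ² = (29−23.73)²/23.73 + (38−26.442)²/26.442 + (16−15.255)²/15.255 + (1−15.933)²/15.933 + (29−31.64)²/31.64
   = 1.1704 + 5.0521 + 0.0364 + 13.9958 + 0.2203
Sum = 20.475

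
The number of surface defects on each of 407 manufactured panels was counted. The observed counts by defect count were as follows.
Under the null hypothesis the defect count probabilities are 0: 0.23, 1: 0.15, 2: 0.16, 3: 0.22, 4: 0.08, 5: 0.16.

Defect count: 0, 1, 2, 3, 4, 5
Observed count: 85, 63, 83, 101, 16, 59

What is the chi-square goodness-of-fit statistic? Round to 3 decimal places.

Expected counts E_i = n·p_i: 407×0.23 = 93.61, 407×0.15 = 61.05, 407×0.16 = 65.12, 407×0.22 = 89.54, 407×0.08 = 32.56, 407×0.16 = 65.12.
χ² = (85−93.61)²/93.61 + (63−61.05)²/61.05 + (83−65.12)²/65.12 + (101−89.54)²/89.54 + (16−32.56)²/32.56 + (59−65.12)²/65.12
   = 0.7919 + 0.0623 + 4.9093 + 1.4667 + 8.4224 + 0.5752
Sum = 16.228

16.228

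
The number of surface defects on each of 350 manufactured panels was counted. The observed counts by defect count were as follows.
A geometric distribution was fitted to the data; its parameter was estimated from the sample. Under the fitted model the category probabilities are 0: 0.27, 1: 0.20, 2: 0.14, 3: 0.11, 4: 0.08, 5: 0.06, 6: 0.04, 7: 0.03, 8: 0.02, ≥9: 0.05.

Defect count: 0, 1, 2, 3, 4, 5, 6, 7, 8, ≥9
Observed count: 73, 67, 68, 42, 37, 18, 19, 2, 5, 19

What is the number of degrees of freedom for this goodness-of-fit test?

8

There are k = 10 categories and 1 parameter estimated from the data, so df = 10 − 1 − 1 = 8.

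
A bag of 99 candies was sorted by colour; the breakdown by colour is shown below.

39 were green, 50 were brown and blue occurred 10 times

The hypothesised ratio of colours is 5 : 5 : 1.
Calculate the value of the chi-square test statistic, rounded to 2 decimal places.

Ratio total = 11. Expected counts: 99×5/11 = 45, 99×5/11 = 45, 99×1/11 = 9.
green: (39 − 45)²/45 = 36/45 = 0.800
brown: (50 − 45)²/45 = 25/45 = 0.556
blue: (10 − 9)²/9 = 1/9 = 0.111
Sum = 1.47

1.47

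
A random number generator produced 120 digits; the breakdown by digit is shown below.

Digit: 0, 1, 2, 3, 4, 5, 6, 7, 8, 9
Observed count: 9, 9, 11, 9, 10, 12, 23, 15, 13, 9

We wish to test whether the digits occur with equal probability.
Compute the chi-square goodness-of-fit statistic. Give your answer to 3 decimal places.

14.333

Under H₀ each category has probability 1/10, so each expected count is 120/10 = 12.
0: (9 − 12)²/12 = 9/12 = 0.7500
1: (9 − 12)²/12 = 9/12 = 0.7500
2: (11 − 12)²/12 = 1/12 = 0.0833
3: (9 − 12)²/12 = 9/12 = 0.7500
4: (10 − 12)²/12 = 4/12 = 0.3333
5: (12 − 12)²/12 = 0/12 = 0.0000
6: (23 − 12)²/12 = 121/12 = 10.0833
7: (15 − 12)²/12 = 9/12 = 0.7500
8: (13 − 12)²/12 = 1/12 = 0.0833
9: (9 − 12)²/12 = 9/12 = 0.7500
Sum = 14.333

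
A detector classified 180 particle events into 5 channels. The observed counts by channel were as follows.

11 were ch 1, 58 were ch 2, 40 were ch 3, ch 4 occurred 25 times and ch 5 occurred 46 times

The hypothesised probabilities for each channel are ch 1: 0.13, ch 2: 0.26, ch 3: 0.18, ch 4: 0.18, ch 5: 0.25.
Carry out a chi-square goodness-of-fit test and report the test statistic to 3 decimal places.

Expected counts E_i = n·p_i: 180×0.13 = 23.4, 180×0.26 = 46.8, 180×0.18 = 32.4, 180×0.18 = 32.4, 180×0.25 = 45.
χ² = (11−23.4)²/23.4 + (58−46.8)²/46.8 + (40−32.4)²/32.4 + (25−32.4)²/32.4 + (46−45)²/45
   = 6.5709 + 2.6803 + 1.7827 + 1.6901 + 0.0222
Sum = 12.746

12.746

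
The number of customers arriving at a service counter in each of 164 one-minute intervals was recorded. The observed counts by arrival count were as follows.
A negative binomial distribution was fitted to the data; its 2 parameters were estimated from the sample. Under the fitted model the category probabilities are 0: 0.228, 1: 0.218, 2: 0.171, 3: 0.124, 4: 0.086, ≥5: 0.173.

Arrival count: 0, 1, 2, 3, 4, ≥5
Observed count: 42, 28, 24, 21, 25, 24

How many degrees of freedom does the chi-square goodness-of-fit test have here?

There are k = 6 categories and 2 parameters estimated from the data, so df = 6 − 1 − 2 = 3.

3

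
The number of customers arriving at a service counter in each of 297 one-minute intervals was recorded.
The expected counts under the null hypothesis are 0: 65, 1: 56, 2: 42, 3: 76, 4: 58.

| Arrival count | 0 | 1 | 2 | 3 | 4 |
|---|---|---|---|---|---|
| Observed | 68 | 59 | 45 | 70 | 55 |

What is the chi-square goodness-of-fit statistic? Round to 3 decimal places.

cat         O        E   (O−E)²/E
0          68       65     0.1385
1          59       56     0.1607
2          45       42     0.2143
3          70       76     0.4737
4          55       58     0.1552
Sum = 1.142

1.142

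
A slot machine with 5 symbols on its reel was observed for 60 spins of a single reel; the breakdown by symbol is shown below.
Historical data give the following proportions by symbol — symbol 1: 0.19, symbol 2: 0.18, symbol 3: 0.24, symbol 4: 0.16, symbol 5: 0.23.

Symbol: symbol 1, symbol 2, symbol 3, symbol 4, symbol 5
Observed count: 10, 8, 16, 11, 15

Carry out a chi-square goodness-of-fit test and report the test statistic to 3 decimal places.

Expected counts E_i = n·p_i: 60×0.19 = 11.4, 60×0.18 = 10.8, 60×0.24 = 14.4, 60×0.16 = 9.6, 60×0.23 = 13.8.
χ² = (10−11.4)²/11.4 + (8−10.8)²/10.8 + (16−14.4)²/14.4 + (11−9.6)²/9.6 + (15−13.8)²/13.8
   = 0.1719 + 0.7259 + 0.1778 + 0.2042 + 0.1043
Sum = 1.384

1.384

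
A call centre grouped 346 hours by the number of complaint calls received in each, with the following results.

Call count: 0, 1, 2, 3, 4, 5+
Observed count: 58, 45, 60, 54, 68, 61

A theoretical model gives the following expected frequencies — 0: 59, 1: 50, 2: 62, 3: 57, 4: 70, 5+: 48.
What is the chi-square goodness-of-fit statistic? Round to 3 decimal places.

4.317

0: (58 − 59)²/59 = 1/59 = 0.0169
1: (45 − 50)²/50 = 25/50 = 0.5000
2: (60 − 62)²/62 = 4/62 = 0.0645
3: (54 − 57)²/57 = 9/57 = 0.1579
4: (68 − 70)²/70 = 4/70 = 0.0571
5+: (61 − 48)²/48 = 169/48 = 3.5208
Sum = 4.317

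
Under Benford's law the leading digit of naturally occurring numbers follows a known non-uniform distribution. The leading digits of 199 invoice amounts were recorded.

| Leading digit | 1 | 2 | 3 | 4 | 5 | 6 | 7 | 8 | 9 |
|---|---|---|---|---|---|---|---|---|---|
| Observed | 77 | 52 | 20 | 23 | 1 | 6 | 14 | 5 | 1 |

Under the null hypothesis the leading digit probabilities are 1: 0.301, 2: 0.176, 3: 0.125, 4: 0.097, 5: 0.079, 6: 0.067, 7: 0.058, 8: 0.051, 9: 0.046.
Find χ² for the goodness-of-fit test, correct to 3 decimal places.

Expected counts E_i = n·p_i: 199×0.301 = 59.899, 199×0.176 = 35.024, 199×0.125 = 24.875, 199×0.097 = 19.303, 199×0.079 = 15.721, 199×0.067 = 13.333, 199×0.058 = 11.542, 199×0.051 = 10.149, 199×0.046 = 9.154.
χ² = (77−59.899)²/59.899 + (52−35.024)²/35.024 + (20−24.875)²/24.875 + (23−19.303)²/19.303 + (1−15.721)²/15.721 + (6−13.333)²/13.333 + (14−11.542)²/11.542 + (5−10.149)²/10.149 + (1−9.154)²/9.154
   = 4.8823 + 8.2282 + 0.9554 + 0.7081 + 13.7846 + 4.0331 + 0.5235 + 2.6123 + 7.2632
Sum = 42.991

42.991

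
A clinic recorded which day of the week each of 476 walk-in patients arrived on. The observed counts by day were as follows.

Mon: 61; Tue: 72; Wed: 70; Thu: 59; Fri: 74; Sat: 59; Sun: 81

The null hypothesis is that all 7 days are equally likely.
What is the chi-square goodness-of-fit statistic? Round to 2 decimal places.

Under H₀ each category has probability 1/7, so each expected count is 476/7 = 68.
χ² = (61−68)²/68 + (72−68)²/68 + (70−68)²/68 + (59−68)²/68 + (74−68)²/68 + (59−68)²/68 + (81−68)²/68
   = 0.721 + 0.235 + 0.059 + 1.191 + 0.529 + 1.191 + 2.485
Sum = 6.41

6.41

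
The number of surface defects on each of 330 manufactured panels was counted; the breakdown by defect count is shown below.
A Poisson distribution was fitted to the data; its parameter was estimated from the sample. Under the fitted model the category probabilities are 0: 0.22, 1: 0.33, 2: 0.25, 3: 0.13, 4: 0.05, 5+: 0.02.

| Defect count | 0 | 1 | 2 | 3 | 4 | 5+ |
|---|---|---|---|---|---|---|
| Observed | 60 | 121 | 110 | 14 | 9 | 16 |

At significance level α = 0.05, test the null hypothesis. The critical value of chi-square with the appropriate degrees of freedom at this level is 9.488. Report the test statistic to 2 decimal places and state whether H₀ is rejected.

48.96; reject

Expected counts E_i = n·p_i: 330×0.22 = 72.6, 330×0.33 = 108.9, 330×0.25 = 82.5, 330×0.13 = 42.9, 330×0.05 = 16.5, 330×0.02 = 6.6.
0: (60 − 72.6)²/72.6 = 158.76/72.6 = 2.187
1: (121 − 108.9)²/108.9 = 146.41/108.9 = 1.344
2: (110 − 82.5)²/82.5 = 756.25/82.5 = 9.167
3: (14 − 42.9)²/42.9 = 835.21/42.9 = 19.469
4: (9 − 16.5)²/16.5 = 56.25/16.5 = 3.409
5+: (16 − 6.6)²/6.6 = 88.36/6.6 = 13.388
Sum = 48.96
df = 4. Since 48.96 > 9.488, we reject H₀.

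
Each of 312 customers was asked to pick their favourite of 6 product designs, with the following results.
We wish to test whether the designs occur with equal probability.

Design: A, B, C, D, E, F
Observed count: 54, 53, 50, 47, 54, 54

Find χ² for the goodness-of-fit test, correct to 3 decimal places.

Expected count for each of the 6 categories: 312/6 = 52.
cat         O        E   (O−E)²/E
A          54       52     0.0769
B          53       52     0.0192
C          50       52     0.0769
D          47       52     0.4808
E          54       52     0.0769
F          54       52     0.0769
Sum = 0.808

0.808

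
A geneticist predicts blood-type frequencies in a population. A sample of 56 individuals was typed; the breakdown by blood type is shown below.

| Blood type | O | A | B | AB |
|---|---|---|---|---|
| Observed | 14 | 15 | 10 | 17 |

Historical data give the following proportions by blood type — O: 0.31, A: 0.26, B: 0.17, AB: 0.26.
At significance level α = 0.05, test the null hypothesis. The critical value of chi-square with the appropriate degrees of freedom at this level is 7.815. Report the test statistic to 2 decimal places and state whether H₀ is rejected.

Expected counts E_i = n·p_i: 56×0.31 = 17.36, 56×0.26 = 14.56, 56×0.17 = 9.52, 56×0.26 = 14.56.
O: (14 − 17.36)²/17.36 = 11.2896/17.36 = 0.650
A: (15 − 14.56)²/14.56 = 0.1936/14.56 = 0.013
B: (10 − 9.52)²/9.52 = 0.2304/9.52 = 0.024
AB: (17 − 14.56)²/14.56 = 5.9536/14.56 = 0.409
Sum = 1.10
df = 3. Since 1.10 < 7.815, we do not reject H₀.

1.10; do not reject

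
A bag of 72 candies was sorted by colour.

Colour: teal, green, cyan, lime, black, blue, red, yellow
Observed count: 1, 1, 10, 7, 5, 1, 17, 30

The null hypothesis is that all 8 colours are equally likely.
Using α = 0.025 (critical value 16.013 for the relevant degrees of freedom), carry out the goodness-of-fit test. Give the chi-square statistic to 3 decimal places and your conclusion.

79.778; reject

Expected count for each of the 8 categories: 72/8 = 9.
teal: (1 − 9)²/9 = 64/9 = 7.1111
green: (1 − 9)²/9 = 64/9 = 7.1111
cyan: (10 − 9)²/9 = 1/9 = 0.1111
lime: (7 − 9)²/9 = 4/9 = 0.4444
black: (5 − 9)²/9 = 16/9 = 1.7778
blue: (1 − 9)²/9 = 64/9 = 7.1111
red: (17 − 9)²/9 = 64/9 = 7.1111
yellow: (30 − 9)²/9 = 441/9 = 49.0000
Sum = 79.778
df = 7. Since 79.778 > 16.013, we reject H₀.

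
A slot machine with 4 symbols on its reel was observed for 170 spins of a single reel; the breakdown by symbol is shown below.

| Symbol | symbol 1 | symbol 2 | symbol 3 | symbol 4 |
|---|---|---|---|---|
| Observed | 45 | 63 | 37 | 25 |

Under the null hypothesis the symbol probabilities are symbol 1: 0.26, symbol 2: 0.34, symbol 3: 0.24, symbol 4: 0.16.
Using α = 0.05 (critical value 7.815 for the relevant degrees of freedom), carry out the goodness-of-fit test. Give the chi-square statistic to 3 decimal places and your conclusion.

Expected counts E_i = n·p_i: 170×0.26 = 44.2, 170×0.34 = 57.8, 170×0.24 = 40.8, 170×0.16 = 27.2.
cat           O        E   (O−E)²/E
symbol 1     45     44.2     0.0145
symbol 2     63     57.8     0.4678
symbol 3     37     40.8     0.3539
symbol 4     25     27.2     0.1779
Sum = 1.014
df = 3. Since 1.014 < 7.815, we do not reject H₀.

1.014; do not reject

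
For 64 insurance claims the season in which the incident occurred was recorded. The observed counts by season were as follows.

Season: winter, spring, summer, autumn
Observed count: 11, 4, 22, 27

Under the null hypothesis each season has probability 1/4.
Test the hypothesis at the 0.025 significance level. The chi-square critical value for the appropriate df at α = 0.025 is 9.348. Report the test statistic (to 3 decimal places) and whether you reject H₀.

20.375; reject

Expected count for each of the 4 categories: 64/4 = 16.
winter: (11 − 16)²/16 = 25/16 = 1.5625
spring: (4 − 16)²/16 = 144/16 = 9.0000
summer: (22 − 16)²/16 = 36/16 = 2.2500
autumn: (27 − 16)²/16 = 121/16 = 7.5625
Sum = 20.375
df = 3. Since 20.375 > 9.348, we reject H₀.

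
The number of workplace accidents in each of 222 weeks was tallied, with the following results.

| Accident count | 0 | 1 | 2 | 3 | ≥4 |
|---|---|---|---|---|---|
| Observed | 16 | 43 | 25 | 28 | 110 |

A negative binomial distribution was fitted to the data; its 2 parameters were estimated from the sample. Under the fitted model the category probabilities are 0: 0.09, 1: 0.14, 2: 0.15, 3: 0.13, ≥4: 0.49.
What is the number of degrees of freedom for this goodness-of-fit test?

There are k = 5 categories and 2 parameters estimated from the data, so df = 5 − 1 − 2 = 2.

2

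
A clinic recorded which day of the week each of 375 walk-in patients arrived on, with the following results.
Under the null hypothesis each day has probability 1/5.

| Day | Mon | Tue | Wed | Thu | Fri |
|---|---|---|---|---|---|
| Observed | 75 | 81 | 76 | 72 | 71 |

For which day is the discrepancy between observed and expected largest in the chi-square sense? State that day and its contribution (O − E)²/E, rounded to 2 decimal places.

Expected count for each of the 5 categories: 375/5 = 75.
Mon: (75 − 75)²/75 = 0/75 = 0.000
Tue: (81 − 75)²/75 = 36/75 = 0.480
Wed: (76 − 75)²/75 = 1/75 = 0.013
Thu: (72 − 75)²/75 = 9/75 = 0.120
Fri: (71 − 75)²/75 = 16/75 = 0.213
The largest term is for Tue: 0.48.

Tue, 0.48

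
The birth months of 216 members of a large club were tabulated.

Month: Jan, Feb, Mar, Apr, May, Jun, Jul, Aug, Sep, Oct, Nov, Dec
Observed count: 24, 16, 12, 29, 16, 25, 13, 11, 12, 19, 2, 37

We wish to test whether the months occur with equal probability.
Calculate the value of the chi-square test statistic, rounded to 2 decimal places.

54.33

Under H₀ each category has probability 1/12, so each expected count is 216/12 = 18.
cat         O        E   (O−E)²/E
Jan        24       18      2.000
Feb        16       18      0.222
Mar        12       18      2.000
Apr        29       18      6.722
May        16       18      0.222
Jun        25       18      2.722
Jul        13       18      1.389
Aug        11       18      2.722
Sep        12       18      2.000
Oct        19       18      0.056
Nov         2       18     14.222
Dec        37       18     20.056
Sum = 54.33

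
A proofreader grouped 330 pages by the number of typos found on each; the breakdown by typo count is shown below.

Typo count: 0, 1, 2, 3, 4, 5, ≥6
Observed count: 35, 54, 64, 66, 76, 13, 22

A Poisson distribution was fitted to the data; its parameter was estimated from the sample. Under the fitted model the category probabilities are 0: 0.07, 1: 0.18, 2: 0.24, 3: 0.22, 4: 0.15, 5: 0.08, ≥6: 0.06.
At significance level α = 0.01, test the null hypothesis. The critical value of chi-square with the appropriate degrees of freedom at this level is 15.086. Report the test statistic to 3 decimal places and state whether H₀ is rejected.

Expected counts E_i = n·p_i: 330×0.07 = 23.1, 330×0.18 = 59.4, 330×0.24 = 79.2, 330×0.22 = 72.6, 330×0.15 = 49.5, 330×0.08 = 26.4, 330×0.06 = 19.8.
cat         O        E   (O−E)²/E
0          35     23.1     6.1303
1          54     59.4     0.4909
2          64     79.2     2.9172
3          66     72.6     0.6000
4          76     49.5    14.1869
5          13     26.4     6.8015
≥6         22     19.8     0.2444
Sum = 31.371
df = 5. Since 31.371 > 15.086, we reject H₀.

31.371; reject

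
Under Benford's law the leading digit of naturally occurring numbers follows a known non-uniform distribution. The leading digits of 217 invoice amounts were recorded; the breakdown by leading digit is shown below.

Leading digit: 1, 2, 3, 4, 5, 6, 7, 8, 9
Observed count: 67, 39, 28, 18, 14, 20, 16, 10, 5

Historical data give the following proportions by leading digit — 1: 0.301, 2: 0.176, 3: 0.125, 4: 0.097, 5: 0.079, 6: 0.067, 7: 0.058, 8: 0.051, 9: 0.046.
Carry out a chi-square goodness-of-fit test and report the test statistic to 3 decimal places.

Expected counts E_i = n·p_i: 217×0.301 = 65.317, 217×0.176 = 38.192, 217×0.125 = 27.125, 217×0.097 = 21.049, 217×0.079 = 17.143, 217×0.067 = 14.539, 217×0.058 = 12.586, 217×0.051 = 11.067, 217×0.046 = 9.982.
cat         O        E   (O−E)²/E
1          67   65.317     0.0434
2          39   38.192     0.0171
3          28   27.125     0.0282
4          18   21.049     0.4417
5          14   17.143     0.5762
6          20   14.539     2.0512
7          16   12.586     0.9261
8          10   11.067     0.1029
9           5    9.982     2.4865
Sum = 6.673

6.673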